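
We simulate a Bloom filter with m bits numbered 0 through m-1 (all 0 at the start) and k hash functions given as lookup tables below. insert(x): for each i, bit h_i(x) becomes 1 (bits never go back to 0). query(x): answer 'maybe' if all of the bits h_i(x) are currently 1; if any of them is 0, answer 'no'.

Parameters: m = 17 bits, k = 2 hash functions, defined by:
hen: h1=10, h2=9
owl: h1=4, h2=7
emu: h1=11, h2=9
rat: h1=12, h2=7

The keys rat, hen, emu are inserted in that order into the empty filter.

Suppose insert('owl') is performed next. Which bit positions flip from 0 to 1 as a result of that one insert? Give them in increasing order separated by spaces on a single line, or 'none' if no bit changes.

Answer: 4

Derivation:
Start: bits=00000000000000000
After insert 'rat': sets bits 7 12 -> bits=00000001000010000
After insert 'hen': sets bits 9 10 -> bits=00000001011010000
After insert 'emu': sets bits 9 11 -> bits=00000001011110000
insert 'owl' would touch bits 4 7; currently bit4=0, bit7=1
Bits that are 0 among those (would change 0->1): 4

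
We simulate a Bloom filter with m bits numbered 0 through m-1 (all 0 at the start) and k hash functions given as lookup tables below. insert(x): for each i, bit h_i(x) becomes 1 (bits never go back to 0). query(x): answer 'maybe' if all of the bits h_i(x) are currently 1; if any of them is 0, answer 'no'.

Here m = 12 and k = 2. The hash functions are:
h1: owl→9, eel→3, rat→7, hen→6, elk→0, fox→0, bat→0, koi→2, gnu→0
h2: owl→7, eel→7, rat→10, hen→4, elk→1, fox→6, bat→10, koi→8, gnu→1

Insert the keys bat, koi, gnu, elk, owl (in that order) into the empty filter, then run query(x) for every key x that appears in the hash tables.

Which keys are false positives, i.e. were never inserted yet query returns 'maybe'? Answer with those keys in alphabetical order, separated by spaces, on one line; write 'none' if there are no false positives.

Answer: rat

Derivation:
Start: bits=000000000000
After insert 'bat': sets bits 0 10 -> bits=100000000010
After insert 'koi': sets bits 2 8 -> bits=101000001010
After insert 'gnu': sets bits 0 1 -> bits=111000001010
After insert 'elk': sets bits 0 1 -> bits=111000001010
After insert 'owl': sets bits 7 9 -> bits=111000011110
Not inserted: eel fox hen rat — query each against bits=111000011110:
query eel: checks bit3=0, bit7=1 (has a 0) -> no => not a false positive
query fox: checks bit0=1, bit6=0 (has a 0) -> no => not a false positive
query hen: checks bit4=0, bit6=0 (has a 0) -> no => not a false positive
query rat: checks bit7=1, bit10=1 (all 1) -> maybe => FALSE POSITIVE
False positives (alphabetical): rat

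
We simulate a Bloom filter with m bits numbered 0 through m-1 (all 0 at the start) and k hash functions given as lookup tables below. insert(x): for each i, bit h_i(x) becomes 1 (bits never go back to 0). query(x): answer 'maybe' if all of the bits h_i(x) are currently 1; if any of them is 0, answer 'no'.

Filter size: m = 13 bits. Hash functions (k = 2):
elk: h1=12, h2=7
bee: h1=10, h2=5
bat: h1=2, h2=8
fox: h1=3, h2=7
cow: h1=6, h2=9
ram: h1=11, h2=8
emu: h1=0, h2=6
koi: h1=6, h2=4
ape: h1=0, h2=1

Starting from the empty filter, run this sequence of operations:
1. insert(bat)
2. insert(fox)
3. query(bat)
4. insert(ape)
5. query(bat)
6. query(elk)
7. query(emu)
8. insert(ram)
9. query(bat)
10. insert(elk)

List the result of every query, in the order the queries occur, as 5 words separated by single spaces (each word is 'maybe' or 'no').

Answer: maybe maybe no no maybe

Derivation:
Start: bits=0000000000000
Op 1: insert bat -> sets bits 2 8 -> bits=0010000010000
Op 2: insert fox -> sets bits 3 7 -> bits=0011000110000
Op 3: query bat -> checks bit2=1, bit8=1 (all 1) -> maybe
Op 4: insert ape -> sets bits 0 1 -> bits=1111000110000
Op 5: query bat -> checks bit2=1, bit8=1 (all 1) -> maybe
Op 6: query elk -> checks bit7=1, bit12=0 (has a 0) -> no
Op 7: query emu -> checks bit0=1, bit6=0 (has a 0) -> no
Op 8: insert ram -> sets bits 8 11 -> bits=1111000110010
Op 9: query bat -> checks bit2=1, bit8=1 (all 1) -> maybe
Op 10: insert elk -> sets bits 7 12 -> bits=1111000110011
Query results in order: maybe maybe no no maybe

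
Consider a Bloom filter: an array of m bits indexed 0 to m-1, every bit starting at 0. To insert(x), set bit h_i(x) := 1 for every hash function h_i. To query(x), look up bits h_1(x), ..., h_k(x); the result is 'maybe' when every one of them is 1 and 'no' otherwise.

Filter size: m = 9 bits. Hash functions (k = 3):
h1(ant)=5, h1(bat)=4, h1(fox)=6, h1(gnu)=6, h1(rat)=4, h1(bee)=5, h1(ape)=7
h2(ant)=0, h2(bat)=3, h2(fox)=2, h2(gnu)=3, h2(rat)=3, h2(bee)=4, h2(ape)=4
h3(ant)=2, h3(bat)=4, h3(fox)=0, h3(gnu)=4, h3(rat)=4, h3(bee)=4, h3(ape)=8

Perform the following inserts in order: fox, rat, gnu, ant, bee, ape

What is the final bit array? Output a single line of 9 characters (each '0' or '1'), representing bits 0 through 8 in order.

Answer: 101111111

Derivation:
Start: bits=000000000
After insert 'fox': sets bits 0 2 6 -> bits=101000100
After insert 'rat': sets bits 3 4 -> bits=101110100
After insert 'gnu': sets bits 3 4 6 -> bits=101110100
After insert 'ant': sets bits 0 2 5 -> bits=101111100
After insert 'bee': sets bits 4 5 -> bits=101111100
After insert 'ape': sets bits 4 7 8 -> bits=101111111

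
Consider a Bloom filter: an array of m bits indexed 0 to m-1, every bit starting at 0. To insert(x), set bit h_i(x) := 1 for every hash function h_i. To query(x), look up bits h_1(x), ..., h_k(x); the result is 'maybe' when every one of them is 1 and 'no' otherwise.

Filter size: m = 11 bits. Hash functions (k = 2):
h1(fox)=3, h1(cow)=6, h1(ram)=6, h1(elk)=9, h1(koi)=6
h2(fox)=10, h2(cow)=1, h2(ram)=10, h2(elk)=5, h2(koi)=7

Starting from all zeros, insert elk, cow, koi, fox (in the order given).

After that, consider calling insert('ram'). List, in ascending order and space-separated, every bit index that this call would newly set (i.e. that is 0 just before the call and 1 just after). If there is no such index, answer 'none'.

Answer: none

Derivation:
Start: bits=00000000000
After insert 'elk': sets bits 5 9 -> bits=00000100010
After insert 'cow': sets bits 1 6 -> bits=01000110010
After insert 'koi': sets bits 6 7 -> bits=01000111010
After insert 'fox': sets bits 3 10 -> bits=01010111011
insert 'ram' would touch bits 6 10; currently bit6=1, bit10=1
Bits that are 0 among those (would change 0->1): none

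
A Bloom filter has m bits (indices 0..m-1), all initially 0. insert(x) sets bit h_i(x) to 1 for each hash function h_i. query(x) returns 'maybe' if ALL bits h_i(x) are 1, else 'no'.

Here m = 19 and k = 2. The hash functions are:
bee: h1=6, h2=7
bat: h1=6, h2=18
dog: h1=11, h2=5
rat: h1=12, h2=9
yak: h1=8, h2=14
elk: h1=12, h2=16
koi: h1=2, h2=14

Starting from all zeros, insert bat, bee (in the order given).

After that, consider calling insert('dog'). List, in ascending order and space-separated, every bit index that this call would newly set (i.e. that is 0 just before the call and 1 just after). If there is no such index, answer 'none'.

Answer: 5 11

Derivation:
Start: bits=0000000000000000000
After insert 'bat': sets bits 6 18 -> bits=0000001000000000001
After insert 'bee': sets bits 6 7 -> bits=0000001100000000001
insert 'dog' would touch bits 5 11; currently bit5=0, bit11=0
Bits that are 0 among those (would change 0->1): 5 11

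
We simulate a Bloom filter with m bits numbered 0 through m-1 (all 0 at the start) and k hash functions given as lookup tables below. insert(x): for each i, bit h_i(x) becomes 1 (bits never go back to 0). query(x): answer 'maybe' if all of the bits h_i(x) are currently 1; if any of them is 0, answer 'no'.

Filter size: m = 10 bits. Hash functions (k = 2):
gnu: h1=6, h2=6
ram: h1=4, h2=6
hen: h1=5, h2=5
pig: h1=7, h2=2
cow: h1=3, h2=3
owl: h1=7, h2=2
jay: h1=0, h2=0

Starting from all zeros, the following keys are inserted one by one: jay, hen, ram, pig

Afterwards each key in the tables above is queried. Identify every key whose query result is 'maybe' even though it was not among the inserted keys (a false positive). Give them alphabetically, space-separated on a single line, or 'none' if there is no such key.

Answer: gnu owl

Derivation:
Start: bits=0000000000
After insert 'jay': sets bits 0 -> bits=1000000000
After insert 'hen': sets bits 5 -> bits=1000010000
After insert 'ram': sets bits 4 6 -> bits=1000111000
After insert 'pig': sets bits 2 7 -> bits=1010111100
Not inserted: cow gnu owl — query each against bits=1010111100:
query cow: checks bit3=0 (has a 0) -> no => not a false positive
query gnu: checks bit6=1 (all 1) -> maybe => FALSE POSITIVE
query owl: checks bit2=1, bit7=1 (all 1) -> maybe => FALSE POSITIVE
False positives (alphabetical): gnu owl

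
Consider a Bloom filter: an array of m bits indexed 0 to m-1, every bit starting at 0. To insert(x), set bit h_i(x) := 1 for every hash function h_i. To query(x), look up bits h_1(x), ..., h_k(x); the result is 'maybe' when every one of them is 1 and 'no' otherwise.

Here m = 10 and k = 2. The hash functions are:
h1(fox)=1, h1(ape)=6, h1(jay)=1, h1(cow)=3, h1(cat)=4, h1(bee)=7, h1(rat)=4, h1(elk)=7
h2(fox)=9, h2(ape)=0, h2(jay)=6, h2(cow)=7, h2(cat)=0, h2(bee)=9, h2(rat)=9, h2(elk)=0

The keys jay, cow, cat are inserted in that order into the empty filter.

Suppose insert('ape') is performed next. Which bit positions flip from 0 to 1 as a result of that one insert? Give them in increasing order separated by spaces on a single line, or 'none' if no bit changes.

Start: bits=0000000000
After insert 'jay': sets bits 1 6 -> bits=0100001000
After insert 'cow': sets bits 3 7 -> bits=0101001100
After insert 'cat': sets bits 0 4 -> bits=1101101100
insert 'ape' would touch bits 0 6; currently bit0=1, bit6=1
Bits that are 0 among those (would change 0->1): none

Answer: none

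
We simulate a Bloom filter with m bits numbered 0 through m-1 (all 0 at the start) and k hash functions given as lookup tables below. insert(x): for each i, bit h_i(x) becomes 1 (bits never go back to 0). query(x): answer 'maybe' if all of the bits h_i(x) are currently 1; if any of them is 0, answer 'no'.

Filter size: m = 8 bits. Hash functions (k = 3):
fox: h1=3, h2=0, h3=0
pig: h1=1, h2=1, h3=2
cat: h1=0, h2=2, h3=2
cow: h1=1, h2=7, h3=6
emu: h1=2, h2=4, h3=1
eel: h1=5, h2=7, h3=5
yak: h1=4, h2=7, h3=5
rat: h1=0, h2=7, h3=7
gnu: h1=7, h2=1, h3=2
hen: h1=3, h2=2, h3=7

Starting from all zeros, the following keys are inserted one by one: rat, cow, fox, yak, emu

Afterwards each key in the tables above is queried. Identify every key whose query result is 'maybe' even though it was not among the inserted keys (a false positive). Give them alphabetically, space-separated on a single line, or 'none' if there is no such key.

Start: bits=00000000
After insert 'rat': sets bits 0 7 -> bits=10000001
After insert 'cow': sets bits 1 6 7 -> bits=11000011
After insert 'fox': sets bits 0 3 -> bits=11010011
After insert 'yak': sets bits 4 5 7 -> bits=11011111
After insert 'emu': sets bits 1 2 4 -> bits=11111111
Not inserted: cat eel gnu hen pig — query each against bits=11111111:
query cat: checks bit0=1, bit2=1 (all 1) -> maybe => FALSE POSITIVE
query eel: checks bit5=1, bit7=1 (all 1) -> maybe => FALSE POSITIVE
query gnu: checks bit1=1, bit2=1, bit7=1 (all 1) -> maybe => FALSE POSITIVE
query hen: checks bit2=1, bit3=1, bit7=1 (all 1) -> maybe => FALSE POSITIVE
query pig: checks bit1=1, bit2=1 (all 1) -> maybe => FALSE POSITIVE
False positives (alphabetical): cat eel gnu hen pig

Answer: cat eel gnu hen pig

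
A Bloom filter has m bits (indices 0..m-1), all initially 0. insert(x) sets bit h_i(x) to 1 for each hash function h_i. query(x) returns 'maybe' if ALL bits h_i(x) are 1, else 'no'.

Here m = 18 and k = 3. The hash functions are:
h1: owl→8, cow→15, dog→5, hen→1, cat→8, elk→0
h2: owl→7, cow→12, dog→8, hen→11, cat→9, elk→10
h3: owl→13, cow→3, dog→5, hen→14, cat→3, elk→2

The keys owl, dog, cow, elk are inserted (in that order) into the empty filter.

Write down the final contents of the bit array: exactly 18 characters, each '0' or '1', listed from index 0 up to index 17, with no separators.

Answer: 101101011010110100

Derivation:
Start: bits=000000000000000000
After insert 'owl': sets bits 7 8 13 -> bits=000000011000010000
After insert 'dog': sets bits 5 8 -> bits=000001011000010000
After insert 'cow': sets bits 3 12 15 -> bits=000101011000110100
After insert 'elk': sets bits 0 2 10 -> bits=101101011010110100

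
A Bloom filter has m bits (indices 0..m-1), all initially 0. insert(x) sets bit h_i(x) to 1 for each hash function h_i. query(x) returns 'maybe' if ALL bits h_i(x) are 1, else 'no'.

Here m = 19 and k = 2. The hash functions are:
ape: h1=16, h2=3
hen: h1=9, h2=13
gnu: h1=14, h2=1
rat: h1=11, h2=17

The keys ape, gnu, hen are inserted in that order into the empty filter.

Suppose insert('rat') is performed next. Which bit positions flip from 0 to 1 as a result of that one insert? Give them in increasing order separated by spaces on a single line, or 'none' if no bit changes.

Answer: 11 17

Derivation:
Start: bits=0000000000000000000
After insert 'ape': sets bits 3 16 -> bits=0001000000000000100
After insert 'gnu': sets bits 1 14 -> bits=0101000000000010100
After insert 'hen': sets bits 9 13 -> bits=0101000001000110100
insert 'rat' would touch bits 11 17; currently bit11=0, bit17=0
Bits that are 0 among those (would change 0->1): 11 17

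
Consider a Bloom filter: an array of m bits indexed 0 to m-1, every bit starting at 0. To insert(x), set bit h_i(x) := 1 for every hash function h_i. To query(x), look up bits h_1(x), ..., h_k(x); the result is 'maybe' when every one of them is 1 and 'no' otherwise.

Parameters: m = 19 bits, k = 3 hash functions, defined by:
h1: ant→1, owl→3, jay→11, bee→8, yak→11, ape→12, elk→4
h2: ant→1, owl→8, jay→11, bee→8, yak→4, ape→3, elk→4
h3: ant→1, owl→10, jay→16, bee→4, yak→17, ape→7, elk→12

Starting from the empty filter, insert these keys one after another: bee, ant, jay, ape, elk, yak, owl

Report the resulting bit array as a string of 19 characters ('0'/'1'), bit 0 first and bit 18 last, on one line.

Start: bits=0000000000000000000
After insert 'bee': sets bits 4 8 -> bits=0000100010000000000
After insert 'ant': sets bits 1 -> bits=0100100010000000000
After insert 'jay': sets bits 11 16 -> bits=0100100010010000100
After insert 'ape': sets bits 3 7 12 -> bits=0101100110011000100
After insert 'elk': sets bits 4 12 -> bits=0101100110011000100
After insert 'yak': sets bits 4 11 17 -> bits=0101100110011000110
After insert 'owl': sets bits 3 8 10 -> bits=0101100110111000110

Answer: 0101100110111000110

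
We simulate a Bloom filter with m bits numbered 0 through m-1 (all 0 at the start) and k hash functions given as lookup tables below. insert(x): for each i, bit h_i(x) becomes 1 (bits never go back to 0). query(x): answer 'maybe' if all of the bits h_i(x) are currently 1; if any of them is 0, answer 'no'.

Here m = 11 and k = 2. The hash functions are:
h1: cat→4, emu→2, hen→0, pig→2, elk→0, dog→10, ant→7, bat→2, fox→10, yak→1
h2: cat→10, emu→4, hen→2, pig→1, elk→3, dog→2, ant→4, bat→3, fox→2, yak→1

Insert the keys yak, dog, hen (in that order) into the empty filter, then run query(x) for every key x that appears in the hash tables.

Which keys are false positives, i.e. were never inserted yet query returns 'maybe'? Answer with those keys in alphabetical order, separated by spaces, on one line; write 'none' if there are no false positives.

Start: bits=00000000000
After insert 'yak': sets bits 1 -> bits=01000000000
After insert 'dog': sets bits 2 10 -> bits=01100000001
After insert 'hen': sets bits 0 2 -> bits=11100000001
Not inserted: ant bat cat elk emu fox pig — query each against bits=11100000001:
query ant: checks bit4=0, bit7=0 (has a 0) -> no => not a false positive
query bat: checks bit2=1, bit3=0 (has a 0) -> no => not a false positive
query cat: checks bit4=0, bit10=1 (has a 0) -> no => not a false positive
query elk: checks bit0=1, bit3=0 (has a 0) -> no => not a false positive
query emu: checks bit2=1, bit4=0 (has a 0) -> no => not a false positive
query fox: checks bit2=1, bit10=1 (all 1) -> maybe => FALSE POSITIVE
query pig: checks bit1=1, bit2=1 (all 1) -> maybe => FALSE POSITIVE
False positives (alphabetical): fox pig

Answer: fox pig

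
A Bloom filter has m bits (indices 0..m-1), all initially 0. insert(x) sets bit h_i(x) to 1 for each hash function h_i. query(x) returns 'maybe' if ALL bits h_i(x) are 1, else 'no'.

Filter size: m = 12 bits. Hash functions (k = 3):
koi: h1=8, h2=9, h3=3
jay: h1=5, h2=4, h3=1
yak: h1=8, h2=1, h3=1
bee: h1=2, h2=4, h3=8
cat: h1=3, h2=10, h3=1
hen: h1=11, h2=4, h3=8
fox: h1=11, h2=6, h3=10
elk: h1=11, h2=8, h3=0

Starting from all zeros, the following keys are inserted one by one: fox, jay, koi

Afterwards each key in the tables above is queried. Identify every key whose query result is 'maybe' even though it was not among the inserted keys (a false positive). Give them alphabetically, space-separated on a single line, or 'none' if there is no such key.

Start: bits=000000000000
After insert 'fox': sets bits 6 10 11 -> bits=000000100011
After insert 'jay': sets bits 1 4 5 -> bits=010011100011
After insert 'koi': sets bits 3 8 9 -> bits=010111101111
Not inserted: bee cat elk hen yak — query each against bits=010111101111:
query bee: checks bit2=0, bit4=1, bit8=1 (has a 0) -> no => not a false positive
query cat: checks bit1=1, bit3=1, bit10=1 (all 1) -> maybe => FALSE POSITIVE
query elk: checks bit0=0, bit8=1, bit11=1 (has a 0) -> no => not a false positive
query hen: checks bit4=1, bit8=1, bit11=1 (all 1) -> maybe => FALSE POSITIVE
query yak: checks bit1=1, bit8=1 (all 1) -> maybe => FALSE POSITIVE
False positives (alphabetical): cat hen yak

Answer: cat hen yak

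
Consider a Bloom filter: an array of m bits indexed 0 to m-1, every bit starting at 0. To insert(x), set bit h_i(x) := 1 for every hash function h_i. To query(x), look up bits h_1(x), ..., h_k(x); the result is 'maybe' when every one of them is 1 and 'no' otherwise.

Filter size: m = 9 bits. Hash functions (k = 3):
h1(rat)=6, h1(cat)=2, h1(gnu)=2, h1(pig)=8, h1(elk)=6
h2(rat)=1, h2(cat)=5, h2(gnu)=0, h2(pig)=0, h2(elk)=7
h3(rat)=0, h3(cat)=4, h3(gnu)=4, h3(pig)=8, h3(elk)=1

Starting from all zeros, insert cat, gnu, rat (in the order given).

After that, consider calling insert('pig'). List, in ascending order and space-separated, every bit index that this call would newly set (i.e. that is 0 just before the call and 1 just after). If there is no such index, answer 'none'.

Answer: 8

Derivation:
Start: bits=000000000
After insert 'cat': sets bits 2 4 5 -> bits=001011000
After insert 'gnu': sets bits 0 2 4 -> bits=101011000
After insert 'rat': sets bits 0 1 6 -> bits=111011100
insert 'pig' would touch bits 0 8; currently bit0=1, bit8=0
Bits that are 0 among those (would change 0->1): 8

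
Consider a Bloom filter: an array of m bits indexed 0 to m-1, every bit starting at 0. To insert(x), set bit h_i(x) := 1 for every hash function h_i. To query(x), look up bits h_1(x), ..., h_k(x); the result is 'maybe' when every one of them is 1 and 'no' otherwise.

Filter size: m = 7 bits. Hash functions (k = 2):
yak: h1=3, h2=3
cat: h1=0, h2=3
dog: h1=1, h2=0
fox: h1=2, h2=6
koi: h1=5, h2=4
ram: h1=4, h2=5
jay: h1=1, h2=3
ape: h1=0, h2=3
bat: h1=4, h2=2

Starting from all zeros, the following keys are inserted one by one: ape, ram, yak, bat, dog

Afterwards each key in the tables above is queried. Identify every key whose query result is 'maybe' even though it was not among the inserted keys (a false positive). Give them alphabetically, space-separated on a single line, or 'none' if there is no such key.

Answer: cat jay koi

Derivation:
Start: bits=0000000
After insert 'ape': sets bits 0 3 -> bits=1001000
After insert 'ram': sets bits 4 5 -> bits=1001110
After insert 'yak': sets bits 3 -> bits=1001110
After insert 'bat': sets bits 2 4 -> bits=1011110
After insert 'dog': sets bits 0 1 -> bits=1111110
Not inserted: cat fox jay koi — query each against bits=1111110:
query cat: checks bit0=1, bit3=1 (all 1) -> maybe => FALSE POSITIVE
query fox: checks bit2=1, bit6=0 (has a 0) -> no => not a false positive
query jay: checks bit1=1, bit3=1 (all 1) -> maybe => FALSE POSITIVE
query koi: checks bit4=1, bit5=1 (all 1) -> maybe => FALSE POSITIVE
False positives (alphabetical): cat jay koi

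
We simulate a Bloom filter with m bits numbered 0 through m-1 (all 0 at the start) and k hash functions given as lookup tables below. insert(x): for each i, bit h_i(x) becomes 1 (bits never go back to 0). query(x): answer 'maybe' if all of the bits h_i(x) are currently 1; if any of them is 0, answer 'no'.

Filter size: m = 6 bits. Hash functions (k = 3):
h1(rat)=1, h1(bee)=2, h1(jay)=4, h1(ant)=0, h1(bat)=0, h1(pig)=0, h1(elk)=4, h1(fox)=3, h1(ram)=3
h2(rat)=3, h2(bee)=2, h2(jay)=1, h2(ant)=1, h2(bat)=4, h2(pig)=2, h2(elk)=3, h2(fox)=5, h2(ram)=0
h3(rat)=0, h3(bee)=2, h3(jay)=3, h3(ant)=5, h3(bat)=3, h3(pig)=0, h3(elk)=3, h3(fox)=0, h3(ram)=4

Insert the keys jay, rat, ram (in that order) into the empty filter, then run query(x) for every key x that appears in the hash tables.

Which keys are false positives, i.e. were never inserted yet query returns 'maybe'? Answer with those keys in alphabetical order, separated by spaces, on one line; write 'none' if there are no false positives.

Answer: bat elk

Derivation:
Start: bits=000000
After insert 'jay': sets bits 1 3 4 -> bits=010110
After insert 'rat': sets bits 0 1 3 -> bits=110110
After insert 'ram': sets bits 0 3 4 -> bits=110110
Not inserted: ant bat bee elk fox pig — query each against bits=110110:
query ant: checks bit0=1, bit1=1, bit5=0 (has a 0) -> no => not a false positive
query bat: checks bit0=1, bit3=1, bit4=1 (all 1) -> maybe => FALSE POSITIVE
query bee: checks bit2=0 (has a 0) -> no => not a false positive
query elk: checks bit3=1, bit4=1 (all 1) -> maybe => FALSE POSITIVE
query fox: checks bit0=1, bit3=1, bit5=0 (has a 0) -> no => not a false positive
query pig: checks bit0=1, bit2=0 (has a 0) -> no => not a false positive
False positives (alphabetical): bat elk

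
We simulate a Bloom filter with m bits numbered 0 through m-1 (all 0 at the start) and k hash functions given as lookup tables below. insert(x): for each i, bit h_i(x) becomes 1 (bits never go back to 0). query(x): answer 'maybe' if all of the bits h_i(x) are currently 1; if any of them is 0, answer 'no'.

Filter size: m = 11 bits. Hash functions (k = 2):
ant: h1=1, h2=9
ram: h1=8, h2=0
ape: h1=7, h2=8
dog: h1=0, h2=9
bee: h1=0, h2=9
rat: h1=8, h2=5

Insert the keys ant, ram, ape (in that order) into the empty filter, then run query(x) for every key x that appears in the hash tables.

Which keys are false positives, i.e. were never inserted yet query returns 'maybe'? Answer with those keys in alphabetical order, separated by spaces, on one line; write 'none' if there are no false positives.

Answer: bee dog

Derivation:
Start: bits=00000000000
After insert 'ant': sets bits 1 9 -> bits=01000000010
After insert 'ram': sets bits 0 8 -> bits=11000000110
After insert 'ape': sets bits 7 8 -> bits=11000001110
Not inserted: bee dog rat — query each against bits=11000001110:
query bee: checks bit0=1, bit9=1 (all 1) -> maybe => FALSE POSITIVE
query dog: checks bit0=1, bit9=1 (all 1) -> maybe => FALSE POSITIVE
query rat: checks bit5=0, bit8=1 (has a 0) -> no => not a false positive
False positives (alphabetical): bee dog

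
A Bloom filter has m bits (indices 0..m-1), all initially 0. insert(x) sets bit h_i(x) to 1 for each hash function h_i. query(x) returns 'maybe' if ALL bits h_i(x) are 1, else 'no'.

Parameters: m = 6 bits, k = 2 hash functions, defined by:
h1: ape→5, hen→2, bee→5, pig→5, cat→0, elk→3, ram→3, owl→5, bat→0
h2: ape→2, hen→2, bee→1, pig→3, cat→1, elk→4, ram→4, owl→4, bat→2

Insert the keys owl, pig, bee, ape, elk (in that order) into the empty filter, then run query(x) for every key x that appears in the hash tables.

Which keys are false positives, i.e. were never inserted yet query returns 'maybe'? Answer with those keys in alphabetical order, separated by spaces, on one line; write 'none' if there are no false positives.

Answer: hen ram

Derivation:
Start: bits=000000
After insert 'owl': sets bits 4 5 -> bits=000011
After insert 'pig': sets bits 3 5 -> bits=000111
After insert 'bee': sets bits 1 5 -> bits=010111
After insert 'ape': sets bits 2 5 -> bits=011111
After insert 'elk': sets bits 3 4 -> bits=011111
Not inserted: bat cat hen ram — query each against bits=011111:
query bat: checks bit0=0, bit2=1 (has a 0) -> no => not a false positive
query cat: checks bit0=0, bit1=1 (has a 0) -> no => not a false positive
query hen: checks bit2=1 (all 1) -> maybe => FALSE POSITIVE
query ram: checks bit3=1, bit4=1 (all 1) -> maybe => FALSE POSITIVE
False positives (alphabetical): hen ram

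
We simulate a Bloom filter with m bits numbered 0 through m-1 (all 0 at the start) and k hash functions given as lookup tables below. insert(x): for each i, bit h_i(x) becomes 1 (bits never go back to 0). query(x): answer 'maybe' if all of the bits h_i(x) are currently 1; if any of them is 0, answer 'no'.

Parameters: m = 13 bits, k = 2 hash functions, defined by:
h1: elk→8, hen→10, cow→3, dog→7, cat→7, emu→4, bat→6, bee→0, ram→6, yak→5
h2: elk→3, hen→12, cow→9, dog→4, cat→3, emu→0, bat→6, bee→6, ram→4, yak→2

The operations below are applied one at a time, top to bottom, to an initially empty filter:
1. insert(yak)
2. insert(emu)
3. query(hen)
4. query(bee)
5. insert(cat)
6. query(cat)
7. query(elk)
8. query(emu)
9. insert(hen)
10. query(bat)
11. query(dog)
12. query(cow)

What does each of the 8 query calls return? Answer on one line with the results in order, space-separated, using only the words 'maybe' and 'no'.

Start: bits=0000000000000
Op 1: insert yak -> sets bits 2 5 -> bits=0010010000000
Op 2: insert emu -> sets bits 0 4 -> bits=1010110000000
Op 3: query hen -> checks bit10=0, bit12=0 (has a 0) -> no
Op 4: query bee -> checks bit0=1, bit6=0 (has a 0) -> no
Op 5: insert cat -> sets bits 3 7 -> bits=1011110100000
Op 6: query cat -> checks bit3=1, bit7=1 (all 1) -> maybe
Op 7: query elk -> checks bit3=1, bit8=0 (has a 0) -> no
Op 8: query emu -> checks bit0=1, bit4=1 (all 1) -> maybe
Op 9: insert hen -> sets bits 10 12 -> bits=1011110100101
Op 10: query bat -> checks bit6=0 (has a 0) -> no
Op 11: query dog -> checks bit4=1, bit7=1 (all 1) -> maybe
Op 12: query cow -> checks bit3=1, bit9=0 (has a 0) -> no
Query results in order: no no maybe no maybe no maybe no

Answer: no no maybe no maybe no maybe no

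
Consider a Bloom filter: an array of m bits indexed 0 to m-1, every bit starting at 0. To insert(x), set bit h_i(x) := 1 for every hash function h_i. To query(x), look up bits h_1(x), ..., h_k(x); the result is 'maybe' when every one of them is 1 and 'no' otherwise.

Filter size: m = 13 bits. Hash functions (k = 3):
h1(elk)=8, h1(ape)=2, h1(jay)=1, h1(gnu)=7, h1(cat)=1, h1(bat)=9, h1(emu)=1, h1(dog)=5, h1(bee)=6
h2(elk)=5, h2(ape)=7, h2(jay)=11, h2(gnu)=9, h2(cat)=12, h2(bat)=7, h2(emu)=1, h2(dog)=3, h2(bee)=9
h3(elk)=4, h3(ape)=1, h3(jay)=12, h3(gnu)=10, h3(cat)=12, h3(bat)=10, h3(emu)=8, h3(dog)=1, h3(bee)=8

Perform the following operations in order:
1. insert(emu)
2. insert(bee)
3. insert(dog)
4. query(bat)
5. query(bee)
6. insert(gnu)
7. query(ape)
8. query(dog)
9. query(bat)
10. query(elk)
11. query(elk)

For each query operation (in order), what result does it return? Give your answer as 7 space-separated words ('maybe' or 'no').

Answer: no maybe no maybe maybe no no

Derivation:
Start: bits=0000000000000
Op 1: insert emu -> sets bits 1 8 -> bits=0100000010000
Op 2: insert bee -> sets bits 6 8 9 -> bits=0100001011000
Op 3: insert dog -> sets bits 1 3 5 -> bits=0101011011000
Op 4: query bat -> checks bit7=0, bit9=1, bit10=0 (has a 0) -> no
Op 5: query bee -> checks bit6=1, bit8=1, bit9=1 (all 1) -> maybe
Op 6: insert gnu -> sets bits 7 9 10 -> bits=0101011111100
Op 7: query ape -> checks bit1=1, bit2=0, bit7=1 (has a 0) -> no
Op 8: query dog -> checks bit1=1, bit3=1, bit5=1 (all 1) -> maybe
Op 9: query bat -> checks bit7=1, bit9=1, bit10=1 (all 1) -> maybe
Op 10: query elk -> checks bit4=0, bit5=1, bit8=1 (has a 0) -> no
Op 11: query elk -> checks bit4=0, bit5=1, bit8=1 (has a 0) -> no
Query results in order: no maybe no maybe maybe no no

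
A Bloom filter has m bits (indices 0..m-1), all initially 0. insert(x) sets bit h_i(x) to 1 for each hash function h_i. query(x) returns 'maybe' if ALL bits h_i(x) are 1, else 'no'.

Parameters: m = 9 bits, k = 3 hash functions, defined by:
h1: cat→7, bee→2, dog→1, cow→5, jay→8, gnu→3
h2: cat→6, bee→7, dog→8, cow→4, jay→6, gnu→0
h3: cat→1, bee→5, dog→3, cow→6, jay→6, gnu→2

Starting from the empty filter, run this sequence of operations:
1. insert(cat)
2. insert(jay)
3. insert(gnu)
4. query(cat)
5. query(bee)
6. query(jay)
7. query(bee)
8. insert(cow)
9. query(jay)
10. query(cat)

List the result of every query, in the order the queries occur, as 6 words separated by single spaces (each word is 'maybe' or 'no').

Start: bits=000000000
Op 1: insert cat -> sets bits 1 6 7 -> bits=010000110
Op 2: insert jay -> sets bits 6 8 -> bits=010000111
Op 3: insert gnu -> sets bits 0 2 3 -> bits=111100111
Op 4: query cat -> checks bit1=1, bit6=1, bit7=1 (all 1) -> maybe
Op 5: query bee -> checks bit2=1, bit5=0, bit7=1 (has a 0) -> no
Op 6: query jay -> checks bit6=1, bit8=1 (all 1) -> maybe
Op 7: query bee -> checks bit2=1, bit5=0, bit7=1 (has a 0) -> no
Op 8: insert cow -> sets bits 4 5 6 -> bits=111111111
Op 9: query jay -> checks bit6=1, bit8=1 (all 1) -> maybe
Op 10: query cat -> checks bit1=1, bit6=1, bit7=1 (all 1) -> maybe
Query results in order: maybe no maybe no maybe maybe

Answer: maybe no maybe no maybe maybe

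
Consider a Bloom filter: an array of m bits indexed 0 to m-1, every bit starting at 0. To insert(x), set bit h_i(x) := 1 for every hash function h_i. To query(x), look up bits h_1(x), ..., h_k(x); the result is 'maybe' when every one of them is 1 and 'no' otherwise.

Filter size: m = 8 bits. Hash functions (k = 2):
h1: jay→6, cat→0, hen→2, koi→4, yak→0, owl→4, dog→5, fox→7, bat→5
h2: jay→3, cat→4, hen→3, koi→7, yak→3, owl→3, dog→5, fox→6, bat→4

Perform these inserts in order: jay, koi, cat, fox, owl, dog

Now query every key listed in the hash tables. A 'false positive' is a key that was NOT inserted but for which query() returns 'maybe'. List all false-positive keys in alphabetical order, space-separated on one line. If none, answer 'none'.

Answer: bat yak

Derivation:
Start: bits=00000000
After insert 'jay': sets bits 3 6 -> bits=00010010
After insert 'koi': sets bits 4 7 -> bits=00011011
After insert 'cat': sets bits 0 4 -> bits=10011011
After insert 'fox': sets bits 6 7 -> bits=10011011
After insert 'owl': sets bits 3 4 -> bits=10011011
After insert 'dog': sets bits 5 -> bits=10011111
Not inserted: bat hen yak — query each against bits=10011111:
query bat: checks bit4=1, bit5=1 (all 1) -> maybe => FALSE POSITIVE
query hen: checks bit2=0, bit3=1 (has a 0) -> no => not a false positive
query yak: checks bit0=1, bit3=1 (all 1) -> maybe => FALSE POSITIVE
False positives (alphabetical): bat yak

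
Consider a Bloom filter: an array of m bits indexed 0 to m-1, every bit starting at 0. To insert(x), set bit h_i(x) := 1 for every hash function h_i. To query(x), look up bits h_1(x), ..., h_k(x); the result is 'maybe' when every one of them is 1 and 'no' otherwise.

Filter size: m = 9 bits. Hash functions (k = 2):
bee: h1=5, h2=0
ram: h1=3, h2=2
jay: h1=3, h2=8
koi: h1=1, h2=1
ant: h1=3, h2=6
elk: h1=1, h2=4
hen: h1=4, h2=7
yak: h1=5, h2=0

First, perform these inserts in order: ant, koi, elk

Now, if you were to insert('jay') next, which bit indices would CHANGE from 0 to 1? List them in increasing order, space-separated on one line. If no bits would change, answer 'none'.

Answer: 8

Derivation:
Start: bits=000000000
After insert 'ant': sets bits 3 6 -> bits=000100100
After insert 'koi': sets bits 1 -> bits=010100100
After insert 'elk': sets bits 1 4 -> bits=010110100
insert 'jay' would touch bits 3 8; currently bit3=1, bit8=0
Bits that are 0 among those (would change 0->1): 8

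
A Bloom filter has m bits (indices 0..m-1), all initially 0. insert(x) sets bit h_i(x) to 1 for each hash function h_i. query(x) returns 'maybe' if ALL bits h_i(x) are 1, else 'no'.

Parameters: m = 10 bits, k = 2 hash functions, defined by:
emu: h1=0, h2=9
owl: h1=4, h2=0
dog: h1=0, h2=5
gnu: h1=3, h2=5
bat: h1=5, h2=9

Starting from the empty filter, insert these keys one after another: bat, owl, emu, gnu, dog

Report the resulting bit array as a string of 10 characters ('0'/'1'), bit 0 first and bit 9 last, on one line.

Answer: 1001110001

Derivation:
Start: bits=0000000000
After insert 'bat': sets bits 5 9 -> bits=0000010001
After insert 'owl': sets bits 0 4 -> bits=1000110001
After insert 'emu': sets bits 0 9 -> bits=1000110001
After insert 'gnu': sets bits 3 5 -> bits=1001110001
After insert 'dog': sets bits 0 5 -> bits=1001110001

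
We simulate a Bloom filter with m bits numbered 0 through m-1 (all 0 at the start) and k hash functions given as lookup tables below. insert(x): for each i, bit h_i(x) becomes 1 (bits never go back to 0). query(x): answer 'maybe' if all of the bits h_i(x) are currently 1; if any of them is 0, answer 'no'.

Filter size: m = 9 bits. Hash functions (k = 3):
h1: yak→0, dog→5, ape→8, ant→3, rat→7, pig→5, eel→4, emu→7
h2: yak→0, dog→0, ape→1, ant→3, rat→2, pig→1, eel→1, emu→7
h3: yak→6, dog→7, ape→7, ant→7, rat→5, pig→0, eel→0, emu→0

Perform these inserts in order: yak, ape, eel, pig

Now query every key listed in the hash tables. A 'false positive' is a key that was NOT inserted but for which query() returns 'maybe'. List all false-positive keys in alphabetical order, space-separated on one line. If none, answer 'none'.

Start: bits=000000000
After insert 'yak': sets bits 0 6 -> bits=100000100
After insert 'ape': sets bits 1 7 8 -> bits=110000111
After insert 'eel': sets bits 0 1 4 -> bits=110010111
After insert 'pig': sets bits 0 1 5 -> bits=110011111
Not inserted: ant dog emu rat — query each against bits=110011111:
query ant: checks bit3=0, bit7=1 (has a 0) -> no => not a false positive
query dog: checks bit0=1, bit5=1, bit7=1 (all 1) -> maybe => FALSE POSITIVE
query emu: checks bit0=1, bit7=1 (all 1) -> maybe => FALSE POSITIVE
query rat: checks bit2=0, bit5=1, bit7=1 (has a 0) -> no => not a false positive
False positives (alphabetical): dog emu

Answer: dog emu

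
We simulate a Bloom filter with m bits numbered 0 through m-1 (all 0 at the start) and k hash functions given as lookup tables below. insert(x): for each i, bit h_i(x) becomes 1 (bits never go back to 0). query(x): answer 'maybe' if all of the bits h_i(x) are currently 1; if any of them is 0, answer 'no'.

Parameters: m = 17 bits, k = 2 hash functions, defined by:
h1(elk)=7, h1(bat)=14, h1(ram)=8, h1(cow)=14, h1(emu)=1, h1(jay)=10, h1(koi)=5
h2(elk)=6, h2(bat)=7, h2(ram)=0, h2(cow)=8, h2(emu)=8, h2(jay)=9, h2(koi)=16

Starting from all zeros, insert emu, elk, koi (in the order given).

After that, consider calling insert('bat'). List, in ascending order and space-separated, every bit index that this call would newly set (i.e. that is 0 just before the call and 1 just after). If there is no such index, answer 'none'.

Answer: 14

Derivation:
Start: bits=00000000000000000
After insert 'emu': sets bits 1 8 -> bits=01000000100000000
After insert 'elk': sets bits 6 7 -> bits=01000011100000000
After insert 'koi': sets bits 5 16 -> bits=01000111100000001
insert 'bat' would touch bits 7 14; currently bit7=1, bit14=0
Bits that are 0 among those (would change 0->1): 14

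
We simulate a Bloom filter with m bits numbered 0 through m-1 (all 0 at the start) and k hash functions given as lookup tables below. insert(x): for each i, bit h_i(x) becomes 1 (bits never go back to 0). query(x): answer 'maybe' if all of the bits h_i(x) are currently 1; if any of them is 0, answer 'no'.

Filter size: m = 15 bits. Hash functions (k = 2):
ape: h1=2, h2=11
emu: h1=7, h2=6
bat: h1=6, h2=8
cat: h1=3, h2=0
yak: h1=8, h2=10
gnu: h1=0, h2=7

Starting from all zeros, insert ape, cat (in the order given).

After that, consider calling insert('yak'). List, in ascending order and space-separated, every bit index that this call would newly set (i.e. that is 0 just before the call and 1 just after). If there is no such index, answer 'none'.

Start: bits=000000000000000
After insert 'ape': sets bits 2 11 -> bits=001000000001000
After insert 'cat': sets bits 0 3 -> bits=101100000001000
insert 'yak' would touch bits 8 10; currently bit8=0, bit10=0
Bits that are 0 among those (would change 0->1): 8 10

Answer: 8 10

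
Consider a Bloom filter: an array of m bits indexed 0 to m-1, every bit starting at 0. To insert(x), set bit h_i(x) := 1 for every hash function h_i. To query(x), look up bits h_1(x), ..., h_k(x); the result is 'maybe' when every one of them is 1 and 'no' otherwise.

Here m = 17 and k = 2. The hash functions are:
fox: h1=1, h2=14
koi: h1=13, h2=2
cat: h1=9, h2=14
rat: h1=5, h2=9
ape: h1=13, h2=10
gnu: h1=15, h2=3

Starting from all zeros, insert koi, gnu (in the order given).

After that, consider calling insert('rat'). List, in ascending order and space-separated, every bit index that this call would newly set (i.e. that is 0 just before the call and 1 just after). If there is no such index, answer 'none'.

Answer: 5 9

Derivation:
Start: bits=00000000000000000
After insert 'koi': sets bits 2 13 -> bits=00100000000001000
After insert 'gnu': sets bits 3 15 -> bits=00110000000001010
insert 'rat' would touch bits 5 9; currently bit5=0, bit9=0
Bits that are 0 among those (would change 0->1): 5 9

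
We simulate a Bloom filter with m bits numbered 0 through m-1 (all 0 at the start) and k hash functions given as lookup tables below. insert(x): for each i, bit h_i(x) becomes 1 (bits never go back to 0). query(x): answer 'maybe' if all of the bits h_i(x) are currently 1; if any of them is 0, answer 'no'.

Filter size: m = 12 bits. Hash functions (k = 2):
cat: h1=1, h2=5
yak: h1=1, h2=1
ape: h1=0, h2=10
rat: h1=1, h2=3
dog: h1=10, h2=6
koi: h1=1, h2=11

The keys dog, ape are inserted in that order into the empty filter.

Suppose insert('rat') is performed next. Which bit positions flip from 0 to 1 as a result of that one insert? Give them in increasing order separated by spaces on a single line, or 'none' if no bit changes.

Answer: 1 3

Derivation:
Start: bits=000000000000
After insert 'dog': sets bits 6 10 -> bits=000000100010
After insert 'ape': sets bits 0 10 -> bits=100000100010
insert 'rat' would touch bits 1 3; currently bit1=0, bit3=0
Bits that are 0 among those (would change 0->1): 1 3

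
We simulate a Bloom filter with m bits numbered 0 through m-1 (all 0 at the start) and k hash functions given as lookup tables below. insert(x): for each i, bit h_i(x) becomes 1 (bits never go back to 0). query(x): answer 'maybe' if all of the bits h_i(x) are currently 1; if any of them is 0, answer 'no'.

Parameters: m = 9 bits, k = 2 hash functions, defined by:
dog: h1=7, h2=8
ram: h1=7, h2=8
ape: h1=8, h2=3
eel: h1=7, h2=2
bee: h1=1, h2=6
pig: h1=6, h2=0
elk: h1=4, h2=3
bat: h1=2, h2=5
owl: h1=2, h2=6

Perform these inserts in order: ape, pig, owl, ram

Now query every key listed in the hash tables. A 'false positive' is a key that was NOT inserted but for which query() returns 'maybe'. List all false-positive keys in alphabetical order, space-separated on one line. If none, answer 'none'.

Answer: dog eel

Derivation:
Start: bits=000000000
After insert 'ape': sets bits 3 8 -> bits=000100001
After insert 'pig': sets bits 0 6 -> bits=100100101
After insert 'owl': sets bits 2 6 -> bits=101100101
After insert 'ram': sets bits 7 8 -> bits=101100111
Not inserted: bat bee dog eel elk — query each against bits=101100111:
query bat: checks bit2=1, bit5=0 (has a 0) -> no => not a false positive
query bee: checks bit1=0, bit6=1 (has a 0) -> no => not a false positive
query dog: checks bit7=1, bit8=1 (all 1) -> maybe => FALSE POSITIVE
query eel: checks bit2=1, bit7=1 (all 1) -> maybe => FALSE POSITIVE
query elk: checks bit3=1, bit4=0 (has a 0) -> no => not a false positive
False positives (alphabetical): dog eel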